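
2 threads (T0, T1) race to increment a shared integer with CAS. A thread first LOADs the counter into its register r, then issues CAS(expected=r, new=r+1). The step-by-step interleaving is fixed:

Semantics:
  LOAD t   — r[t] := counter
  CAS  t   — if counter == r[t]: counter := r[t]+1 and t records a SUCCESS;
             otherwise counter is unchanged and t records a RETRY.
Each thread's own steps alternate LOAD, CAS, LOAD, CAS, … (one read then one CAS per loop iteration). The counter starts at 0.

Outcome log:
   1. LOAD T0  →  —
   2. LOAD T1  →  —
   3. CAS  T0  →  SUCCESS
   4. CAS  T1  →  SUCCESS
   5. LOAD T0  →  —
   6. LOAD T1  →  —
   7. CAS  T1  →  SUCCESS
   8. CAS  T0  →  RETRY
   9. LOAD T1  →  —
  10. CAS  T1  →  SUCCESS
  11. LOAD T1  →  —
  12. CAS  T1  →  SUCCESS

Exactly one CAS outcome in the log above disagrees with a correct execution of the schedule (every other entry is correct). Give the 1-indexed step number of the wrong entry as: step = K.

Correct run:
step 1: T0 LOAD ⇒ load; ctr=0 reg=0
step 2: T1 LOAD ⇒ load; ctr=0 reg=0
step 3: T0 CAS ⇒ ok; ctr=1 reg=0
step 4: T1 CAS ⇒ retry; ctr=1 reg=0
step 5: T0 LOAD ⇒ load; ctr=1 reg=1
step 6: T1 LOAD ⇒ load; ctr=1 reg=1
step 7: T1 CAS ⇒ ok; ctr=2 reg=1
step 8: T0 CAS ⇒ retry; ctr=2 reg=1
step 9: T1 LOAD ⇒ load; ctr=2 reg=2
step 10: T1 CAS ⇒ ok; ctr=3 reg=2
step 11: T1 LOAD ⇒ load; ctr=3 reg=3
step 12: T1 CAS ⇒ ok; ctr=4 reg=3
Mismatch at 4.

step = 4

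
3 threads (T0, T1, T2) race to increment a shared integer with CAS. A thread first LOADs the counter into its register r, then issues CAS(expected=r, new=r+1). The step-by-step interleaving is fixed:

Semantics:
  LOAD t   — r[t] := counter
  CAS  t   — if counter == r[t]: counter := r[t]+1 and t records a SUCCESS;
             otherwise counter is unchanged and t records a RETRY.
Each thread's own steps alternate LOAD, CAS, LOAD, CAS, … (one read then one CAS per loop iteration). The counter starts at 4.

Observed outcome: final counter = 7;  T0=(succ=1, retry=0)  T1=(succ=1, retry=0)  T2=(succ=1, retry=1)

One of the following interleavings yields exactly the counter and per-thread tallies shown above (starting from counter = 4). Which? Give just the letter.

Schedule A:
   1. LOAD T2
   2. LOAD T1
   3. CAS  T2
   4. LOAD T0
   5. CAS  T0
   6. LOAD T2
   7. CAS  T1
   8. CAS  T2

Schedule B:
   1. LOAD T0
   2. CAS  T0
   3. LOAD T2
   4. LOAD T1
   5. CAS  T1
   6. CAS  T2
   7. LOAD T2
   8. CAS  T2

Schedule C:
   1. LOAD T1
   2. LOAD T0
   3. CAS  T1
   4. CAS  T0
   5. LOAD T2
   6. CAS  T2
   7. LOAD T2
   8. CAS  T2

B

Simulating candidate B:
step 1: T0 LOAD ⇒ load; ctr=4 reg=4
step 2: T0 CAS ⇒ ok; ctr=5 reg=4
step 3: T2 LOAD ⇒ load; ctr=5 reg=5
step 4: T1 LOAD ⇒ load; ctr=5 reg=5
step 5: T1 CAS ⇒ ok; ctr=6 reg=5
step 6: T2 CAS ⇒ retry; ctr=6 reg=5
step 7: T2 LOAD ⇒ load; ctr=6 reg=6
step 8: T2 CAS ⇒ ok; ctr=7 reg=6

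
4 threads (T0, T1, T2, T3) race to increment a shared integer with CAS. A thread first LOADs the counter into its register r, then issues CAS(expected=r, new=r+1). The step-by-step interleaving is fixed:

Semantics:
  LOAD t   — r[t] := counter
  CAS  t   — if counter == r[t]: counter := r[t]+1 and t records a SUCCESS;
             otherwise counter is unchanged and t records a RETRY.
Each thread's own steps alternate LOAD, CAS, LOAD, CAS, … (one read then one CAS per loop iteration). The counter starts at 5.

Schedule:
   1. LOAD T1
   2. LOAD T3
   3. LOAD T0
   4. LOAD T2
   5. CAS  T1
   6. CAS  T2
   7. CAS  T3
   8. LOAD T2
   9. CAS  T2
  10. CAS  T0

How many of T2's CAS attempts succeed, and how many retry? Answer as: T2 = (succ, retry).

   1) LOAD T1:  M=5  r_T1=5
   2) LOAD T3:  M=5  r_T3=5
   3) LOAD T0:  M=5  r_T0=5
   4) LOAD T2:  M=5  r_T2=5
   5) CAS  T1:  M=6  r_T1=5 ✓
   6) CAS  T2:  M=6  r_T2=5 ✗
   7) CAS  T3:  M=6  r_T3=5 ✗
   8) LOAD T2:  M=6  r_T2=6
   9) CAS  T2:  M=7  r_T2=6 ✓
  10) CAS  T0:  M=7  r_T0=5 ✗

T2 = (1, 1)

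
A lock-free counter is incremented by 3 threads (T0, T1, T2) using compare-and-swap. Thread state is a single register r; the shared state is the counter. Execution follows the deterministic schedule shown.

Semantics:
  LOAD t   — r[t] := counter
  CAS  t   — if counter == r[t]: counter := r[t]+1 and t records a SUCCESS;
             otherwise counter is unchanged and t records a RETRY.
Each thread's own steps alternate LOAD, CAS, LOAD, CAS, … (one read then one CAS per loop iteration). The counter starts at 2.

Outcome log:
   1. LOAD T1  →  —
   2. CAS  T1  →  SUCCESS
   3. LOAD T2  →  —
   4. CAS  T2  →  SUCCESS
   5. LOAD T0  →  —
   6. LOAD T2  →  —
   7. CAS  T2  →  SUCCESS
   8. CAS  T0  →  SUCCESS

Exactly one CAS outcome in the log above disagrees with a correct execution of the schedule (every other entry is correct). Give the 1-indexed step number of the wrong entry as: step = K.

Re-executing:
1. LOAD T1 → mem=2 r[T1]=2 [LOAD]
2. CAS T1 → mem=3 r[T1]=2 [OK]
3. LOAD T2 → mem=3 r[T2]=3 [LOAD]
4. CAS T2 → mem=4 r[T2]=3 [OK]
5. LOAD T0 → mem=4 r[T0]=4 [LOAD]
6. LOAD T2 → mem=4 r[T2]=4 [LOAD]
7. CAS T2 → mem=5 r[T2]=4 [OK]
8. CAS T0 → mem=5 r[T0]=4 [RETRY]
Log disagrees first at step 8.

step = 8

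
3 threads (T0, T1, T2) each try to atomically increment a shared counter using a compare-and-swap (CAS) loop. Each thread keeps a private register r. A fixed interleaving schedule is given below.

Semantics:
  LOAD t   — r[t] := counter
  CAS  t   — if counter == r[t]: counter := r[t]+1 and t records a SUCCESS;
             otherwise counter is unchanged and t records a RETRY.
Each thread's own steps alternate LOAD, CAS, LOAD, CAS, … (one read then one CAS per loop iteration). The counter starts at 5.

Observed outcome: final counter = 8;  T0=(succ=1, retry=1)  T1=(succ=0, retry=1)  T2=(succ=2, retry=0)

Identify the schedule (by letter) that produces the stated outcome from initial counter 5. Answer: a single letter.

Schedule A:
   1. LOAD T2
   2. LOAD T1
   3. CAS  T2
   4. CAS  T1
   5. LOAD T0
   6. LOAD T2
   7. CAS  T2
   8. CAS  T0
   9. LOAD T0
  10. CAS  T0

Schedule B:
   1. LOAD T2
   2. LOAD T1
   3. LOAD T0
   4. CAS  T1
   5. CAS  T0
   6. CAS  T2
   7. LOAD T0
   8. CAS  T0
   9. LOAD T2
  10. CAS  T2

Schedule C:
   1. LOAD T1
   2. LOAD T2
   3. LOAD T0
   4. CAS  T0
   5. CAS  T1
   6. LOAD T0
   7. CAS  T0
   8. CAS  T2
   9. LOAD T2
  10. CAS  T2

Simulating candidate A:
#1 T2 reads 5
#2 T1 reads 5
#3 T2 CAS(5→6) writes; counter now 6
#4 T1 CAS(5→6) fails; counter now 6
#5 T0 reads 6
#6 T2 reads 6
#7 T2 CAS(6→7) writes; counter now 7
#8 T0 CAS(6→7) fails; counter now 7
#9 T0 reads 7
#10 T0 CAS(7→8) writes; counter now 8

A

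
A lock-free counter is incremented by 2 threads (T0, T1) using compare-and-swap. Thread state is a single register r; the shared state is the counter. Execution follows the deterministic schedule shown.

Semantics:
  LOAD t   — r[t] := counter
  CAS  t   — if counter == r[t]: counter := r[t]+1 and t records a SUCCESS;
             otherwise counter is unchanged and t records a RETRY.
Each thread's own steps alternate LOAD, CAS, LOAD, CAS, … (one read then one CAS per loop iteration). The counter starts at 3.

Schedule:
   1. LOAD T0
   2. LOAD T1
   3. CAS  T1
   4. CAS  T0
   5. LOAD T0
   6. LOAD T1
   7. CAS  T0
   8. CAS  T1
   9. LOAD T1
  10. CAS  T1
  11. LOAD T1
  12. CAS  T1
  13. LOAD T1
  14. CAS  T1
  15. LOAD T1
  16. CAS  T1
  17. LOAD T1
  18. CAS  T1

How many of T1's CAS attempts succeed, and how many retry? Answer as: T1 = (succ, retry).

T0 LOAD — after: cnt=3, r=3 — load
T1 LOAD — after: cnt=3, r=3 — load
T1 CAS — after: cnt=4, r=3 — ok
T0 CAS — after: cnt=4, r=3 — retry
T0 LOAD — after: cnt=4, r=4 — load
T1 LOAD — after: cnt=4, r=4 — load
T0 CAS — after: cnt=5, r=4 — ok
T1 CAS — after: cnt=5, r=4 — retry
T1 LOAD — after: cnt=5, r=5 — load
T1 CAS — after: cnt=6, r=5 — ok
T1 LOAD — after: cnt=6, r=6 — load
T1 CAS — after: cnt=7, r=6 — ok
T1 LOAD — after: cnt=7, r=7 — load
T1 CAS — after: cnt=8, r=7 — ok
T1 LOAD — after: cnt=8, r=8 — load
T1 CAS — after: cnt=9, r=8 — ok
T1 LOAD — after: cnt=9, r=9 — load
T1 CAS — after: cnt=10, r=9 — ok

T1 = (6, 1)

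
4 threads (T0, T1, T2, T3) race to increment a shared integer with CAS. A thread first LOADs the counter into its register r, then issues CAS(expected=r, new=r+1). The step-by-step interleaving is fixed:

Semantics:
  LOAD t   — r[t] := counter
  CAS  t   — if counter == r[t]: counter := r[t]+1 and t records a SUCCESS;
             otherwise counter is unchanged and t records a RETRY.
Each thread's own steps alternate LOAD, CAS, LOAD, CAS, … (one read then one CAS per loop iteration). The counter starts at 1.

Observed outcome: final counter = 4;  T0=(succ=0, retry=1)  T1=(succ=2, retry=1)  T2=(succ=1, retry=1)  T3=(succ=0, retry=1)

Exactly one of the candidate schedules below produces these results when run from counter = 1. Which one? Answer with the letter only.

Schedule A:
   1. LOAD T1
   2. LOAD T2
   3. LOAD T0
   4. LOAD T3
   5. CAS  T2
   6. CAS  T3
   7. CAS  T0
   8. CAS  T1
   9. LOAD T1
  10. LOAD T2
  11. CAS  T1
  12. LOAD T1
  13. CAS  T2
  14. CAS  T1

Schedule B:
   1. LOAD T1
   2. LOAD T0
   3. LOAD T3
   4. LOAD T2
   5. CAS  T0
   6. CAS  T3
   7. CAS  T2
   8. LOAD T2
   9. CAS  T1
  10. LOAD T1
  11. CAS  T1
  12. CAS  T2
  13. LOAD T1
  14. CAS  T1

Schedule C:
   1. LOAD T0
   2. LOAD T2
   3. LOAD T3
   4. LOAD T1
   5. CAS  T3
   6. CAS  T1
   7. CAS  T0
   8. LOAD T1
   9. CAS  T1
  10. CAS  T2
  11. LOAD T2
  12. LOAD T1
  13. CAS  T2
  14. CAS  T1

Simulating candidate A:
   1) LOAD T1:  M=1  r_T1=1
   2) LOAD T2:  M=1  r_T2=1
   3) LOAD T0:  M=1  r_T0=1
   4) LOAD T3:  M=1  r_T3=1
   5) CAS  T2:  M=2  r_T2=1 ✓
   6) CAS  T3:  M=2  r_T3=1 ✗
   7) CAS  T0:  M=2  r_T0=1 ✗
   8) CAS  T1:  M=2  r_T1=1 ✗
   9) LOAD T1:  M=2  r_T1=2
  10) LOAD T2:  M=2  r_T2=2
  11) CAS  T1:  M=3  r_T1=2 ✓
  12) LOAD T1:  M=3  r_T1=3
  13) CAS  T2:  M=3  r_T2=2 ✗
  14) CAS  T1:  M=4  r_T1=3 ✓

A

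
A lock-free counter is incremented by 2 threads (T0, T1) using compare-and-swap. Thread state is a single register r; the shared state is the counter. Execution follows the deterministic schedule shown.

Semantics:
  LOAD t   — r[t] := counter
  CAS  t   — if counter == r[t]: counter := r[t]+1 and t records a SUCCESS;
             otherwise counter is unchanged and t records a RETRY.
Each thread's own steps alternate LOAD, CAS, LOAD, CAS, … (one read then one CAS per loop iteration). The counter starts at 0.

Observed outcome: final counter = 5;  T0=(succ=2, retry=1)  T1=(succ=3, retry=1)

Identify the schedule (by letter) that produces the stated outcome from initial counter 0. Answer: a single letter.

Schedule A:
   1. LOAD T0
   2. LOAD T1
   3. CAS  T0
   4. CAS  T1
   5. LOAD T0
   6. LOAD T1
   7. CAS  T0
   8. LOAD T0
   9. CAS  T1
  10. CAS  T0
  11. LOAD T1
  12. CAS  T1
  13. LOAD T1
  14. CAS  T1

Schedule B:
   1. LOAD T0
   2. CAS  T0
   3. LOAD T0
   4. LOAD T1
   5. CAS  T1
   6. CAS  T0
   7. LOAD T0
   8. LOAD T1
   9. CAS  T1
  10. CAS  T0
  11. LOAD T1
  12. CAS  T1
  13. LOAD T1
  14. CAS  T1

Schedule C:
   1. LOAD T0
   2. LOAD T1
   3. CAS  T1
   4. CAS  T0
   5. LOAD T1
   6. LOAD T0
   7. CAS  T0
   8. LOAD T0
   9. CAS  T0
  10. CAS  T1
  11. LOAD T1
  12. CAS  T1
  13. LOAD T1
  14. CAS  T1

C

Simulating candidate C:
1. LOAD T0 → mem=0 r[T0]=0 [LOAD]
2. LOAD T1 → mem=0 r[T1]=0 [LOAD]
3. CAS T1 → mem=1 r[T1]=0 [OK]
4. CAS T0 → mem=1 r[T0]=0 [RETRY]
5. LOAD T1 → mem=1 r[T1]=1 [LOAD]
6. LOAD T0 → mem=1 r[T0]=1 [LOAD]
7. CAS T0 → mem=2 r[T0]=1 [OK]
8. LOAD T0 → mem=2 r[T0]=2 [LOAD]
9. CAS T0 → mem=3 r[T0]=2 [OK]
10. CAS T1 → mem=3 r[T1]=1 [RETRY]
11. LOAD T1 → mem=3 r[T1]=3 [LOAD]
12. CAS T1 → mem=4 r[T1]=3 [OK]
13. LOAD T1 → mem=4 r[T1]=4 [LOAD]
14. CAS T1 → mem=5 r[T1]=4 [OK]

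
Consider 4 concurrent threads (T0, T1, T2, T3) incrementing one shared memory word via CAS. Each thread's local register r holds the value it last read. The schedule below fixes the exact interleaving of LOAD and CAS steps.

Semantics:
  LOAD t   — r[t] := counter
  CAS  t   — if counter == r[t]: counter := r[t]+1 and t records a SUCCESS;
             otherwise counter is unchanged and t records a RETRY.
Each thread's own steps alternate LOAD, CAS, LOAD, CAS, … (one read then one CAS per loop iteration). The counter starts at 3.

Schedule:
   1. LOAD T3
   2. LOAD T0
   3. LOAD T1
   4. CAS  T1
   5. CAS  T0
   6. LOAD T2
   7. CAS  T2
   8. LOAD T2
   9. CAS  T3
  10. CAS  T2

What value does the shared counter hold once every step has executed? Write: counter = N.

counter = 6

1. LOAD T3 → mem=3 r[T3]=3 [LOAD]
2. LOAD T0 → mem=3 r[T0]=3 [LOAD]
3. LOAD T1 → mem=3 r[T1]=3 [LOAD]
4. CAS T1 → mem=4 r[T1]=3 [OK]
5. CAS T0 → mem=4 r[T0]=3 [RETRY]
6. LOAD T2 → mem=4 r[T2]=4 [LOAD]
7. CAS T2 → mem=5 r[T2]=4 [OK]
8. LOAD T2 → mem=5 r[T2]=5 [LOAD]
9. CAS T3 → mem=5 r[T3]=3 [RETRY]
10. CAS T2 → mem=6 r[T2]=5 [OK]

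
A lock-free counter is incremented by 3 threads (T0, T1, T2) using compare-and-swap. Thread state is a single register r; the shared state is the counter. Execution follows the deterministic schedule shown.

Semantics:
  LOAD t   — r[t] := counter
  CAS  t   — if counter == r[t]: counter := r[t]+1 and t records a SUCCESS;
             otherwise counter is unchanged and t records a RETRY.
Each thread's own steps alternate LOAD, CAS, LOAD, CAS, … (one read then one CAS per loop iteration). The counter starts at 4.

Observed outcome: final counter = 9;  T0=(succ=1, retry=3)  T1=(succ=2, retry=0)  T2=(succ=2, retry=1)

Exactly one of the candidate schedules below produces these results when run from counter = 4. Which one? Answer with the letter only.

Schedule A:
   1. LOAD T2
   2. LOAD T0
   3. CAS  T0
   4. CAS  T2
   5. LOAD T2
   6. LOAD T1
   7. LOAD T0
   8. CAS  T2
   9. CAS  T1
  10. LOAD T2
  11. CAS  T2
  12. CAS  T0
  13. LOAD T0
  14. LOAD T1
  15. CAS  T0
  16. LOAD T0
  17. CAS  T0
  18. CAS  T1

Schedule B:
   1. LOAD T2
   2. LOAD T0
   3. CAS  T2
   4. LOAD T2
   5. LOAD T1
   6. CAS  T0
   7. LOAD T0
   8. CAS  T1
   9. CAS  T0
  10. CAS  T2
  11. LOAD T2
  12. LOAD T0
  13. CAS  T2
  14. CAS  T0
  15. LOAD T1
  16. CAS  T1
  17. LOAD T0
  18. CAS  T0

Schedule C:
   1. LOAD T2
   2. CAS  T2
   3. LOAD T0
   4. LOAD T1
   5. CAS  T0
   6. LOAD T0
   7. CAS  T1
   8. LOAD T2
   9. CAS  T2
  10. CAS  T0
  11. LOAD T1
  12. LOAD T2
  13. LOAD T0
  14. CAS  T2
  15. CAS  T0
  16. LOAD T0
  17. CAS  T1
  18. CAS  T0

B

Tracing schedule B:
#1 T2 reads 4
#2 T0 reads 4
#3 T2 CAS(4→5) writes; counter now 5
#4 T2 reads 5
#5 T1 reads 5
#6 T0 CAS(4→5) fails; counter now 5
#7 T0 reads 5
#8 T1 CAS(5→6) writes; counter now 6
#9 T0 CAS(5→6) fails; counter now 6
#10 T2 CAS(5→6) fails; counter now 6
#11 T2 reads 6
#12 T0 reads 6
#13 T2 CAS(6→7) writes; counter now 7
#14 T0 CAS(6→7) fails; counter now 7
#15 T1 reads 7
#16 T1 CAS(7→8) writes; counter now 8
#17 T0 reads 8
#18 T0 CAS(8→9) writes; counter now 9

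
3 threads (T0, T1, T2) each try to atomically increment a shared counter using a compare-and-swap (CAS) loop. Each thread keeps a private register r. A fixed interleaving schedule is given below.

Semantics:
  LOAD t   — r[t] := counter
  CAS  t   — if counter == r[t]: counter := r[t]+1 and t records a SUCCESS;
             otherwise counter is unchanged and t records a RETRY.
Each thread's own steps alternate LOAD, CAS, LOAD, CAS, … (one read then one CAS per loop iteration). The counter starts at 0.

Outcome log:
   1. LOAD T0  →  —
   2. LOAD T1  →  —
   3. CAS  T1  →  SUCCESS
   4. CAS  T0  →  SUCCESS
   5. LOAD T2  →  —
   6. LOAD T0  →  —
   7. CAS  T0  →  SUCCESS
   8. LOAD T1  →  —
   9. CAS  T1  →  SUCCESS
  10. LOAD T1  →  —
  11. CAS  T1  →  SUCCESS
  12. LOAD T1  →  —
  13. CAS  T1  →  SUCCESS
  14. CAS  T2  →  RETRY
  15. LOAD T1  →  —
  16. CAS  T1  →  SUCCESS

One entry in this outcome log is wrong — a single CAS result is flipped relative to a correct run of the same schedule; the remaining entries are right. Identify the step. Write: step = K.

step = 4

Correct run:
step 1: T0 LOAD ⇒ load; ctr=0 reg=0
step 2: T1 LOAD ⇒ load; ctr=0 reg=0
step 3: T1 CAS ⇒ ok; ctr=1 reg=0
step 4: T0 CAS ⇒ retry; ctr=1 reg=0
step 5: T2 LOAD ⇒ load; ctr=1 reg=1
step 6: T0 LOAD ⇒ load; ctr=1 reg=1
step 7: T0 CAS ⇒ ok; ctr=2 reg=1
step 8: T1 LOAD ⇒ load; ctr=2 reg=2
step 9: T1 CAS ⇒ ok; ctr=3 reg=2
step 10: T1 LOAD ⇒ load; ctr=3 reg=3
step 11: T1 CAS ⇒ ok; ctr=4 reg=3
step 12: T1 LOAD ⇒ load; ctr=4 reg=4
step 13: T1 CAS ⇒ ok; ctr=5 reg=4
step 14: T2 CAS ⇒ retry; ctr=5 reg=1
step 15: T1 LOAD ⇒ load; ctr=5 reg=5
step 16: T1 CAS ⇒ ok; ctr=6 reg=5
Log disagrees first at step 4.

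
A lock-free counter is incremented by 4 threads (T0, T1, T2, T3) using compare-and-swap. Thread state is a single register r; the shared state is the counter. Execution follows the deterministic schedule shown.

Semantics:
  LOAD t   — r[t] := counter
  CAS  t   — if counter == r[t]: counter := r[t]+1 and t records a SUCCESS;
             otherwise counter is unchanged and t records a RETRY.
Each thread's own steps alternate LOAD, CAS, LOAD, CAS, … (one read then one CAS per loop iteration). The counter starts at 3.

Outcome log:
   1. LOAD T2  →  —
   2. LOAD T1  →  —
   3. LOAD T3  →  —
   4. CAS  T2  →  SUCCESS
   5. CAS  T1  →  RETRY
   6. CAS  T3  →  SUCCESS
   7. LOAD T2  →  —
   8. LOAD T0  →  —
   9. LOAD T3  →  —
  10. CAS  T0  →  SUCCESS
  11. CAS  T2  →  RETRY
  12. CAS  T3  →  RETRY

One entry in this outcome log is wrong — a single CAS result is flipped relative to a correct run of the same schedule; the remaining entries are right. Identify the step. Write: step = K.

step = 6

Re-executing:
   1) LOAD T2:  M=3  r_T2=3
   2) LOAD T1:  M=3  r_T1=3
   3) LOAD T3:  M=3  r_T3=3
   4) CAS  T2:  M=4  r_T2=3 ✓
   5) CAS  T1:  M=4  r_T1=3 ✗
   6) CAS  T3:  M=4  r_T3=3 ✗
   7) LOAD T2:  M=4  r_T2=4
   8) LOAD T0:  M=4  r_T0=4
   9) LOAD T3:  M=4  r_T3=4
  10) CAS  T0:  M=5  r_T0=4 ✓
  11) CAS  T2:  M=5  r_T2=4 ✗
  12) CAS  T3:  M=5  r_T3=4 ✗
Log disagrees first at step 6.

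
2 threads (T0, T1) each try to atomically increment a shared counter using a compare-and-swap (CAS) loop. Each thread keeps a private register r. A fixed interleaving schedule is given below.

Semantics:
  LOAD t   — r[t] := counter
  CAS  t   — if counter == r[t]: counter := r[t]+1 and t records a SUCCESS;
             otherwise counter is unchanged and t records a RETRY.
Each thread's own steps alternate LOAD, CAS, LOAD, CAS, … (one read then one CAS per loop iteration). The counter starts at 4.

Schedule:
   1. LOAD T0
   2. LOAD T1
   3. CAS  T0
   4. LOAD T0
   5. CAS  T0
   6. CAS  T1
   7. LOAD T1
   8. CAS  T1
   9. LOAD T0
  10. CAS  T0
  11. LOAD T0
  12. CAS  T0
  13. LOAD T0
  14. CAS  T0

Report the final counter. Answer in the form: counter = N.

#1 T0 reads 4
#2 T1 reads 4
#3 T0 CAS(4→5) writes; counter now 5
#4 T0 reads 5
#5 T0 CAS(5→6) writes; counter now 6
#6 T1 CAS(4→5) fails; counter now 6
#7 T1 reads 6
#8 T1 CAS(6→7) writes; counter now 7
#9 T0 reads 7
#10 T0 CAS(7→8) writes; counter now 8
#11 T0 reads 8
#12 T0 CAS(8→9) writes; counter now 9
#13 T0 reads 9
#14 T0 CAS(9→10) writes; counter now 10

counter = 10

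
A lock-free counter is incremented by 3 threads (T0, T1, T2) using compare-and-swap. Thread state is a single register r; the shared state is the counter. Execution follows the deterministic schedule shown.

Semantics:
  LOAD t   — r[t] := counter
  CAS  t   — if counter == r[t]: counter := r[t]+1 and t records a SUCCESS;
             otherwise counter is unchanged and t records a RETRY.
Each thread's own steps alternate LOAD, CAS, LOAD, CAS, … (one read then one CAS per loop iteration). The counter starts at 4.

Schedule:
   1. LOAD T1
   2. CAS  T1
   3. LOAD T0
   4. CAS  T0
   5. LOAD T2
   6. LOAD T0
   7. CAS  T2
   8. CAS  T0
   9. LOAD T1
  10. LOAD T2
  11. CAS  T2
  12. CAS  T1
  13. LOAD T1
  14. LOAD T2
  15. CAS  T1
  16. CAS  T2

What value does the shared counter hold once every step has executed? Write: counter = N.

counter = 9

[1] T1.load  rd  (counter 4, T1.r 4)
[2] T1.cas  hit  (counter 5, T1.r 4)
[3] T0.load  rd  (counter 5, T0.r 5)
[4] T0.cas  hit  (counter 6, T0.r 5)
[5] T2.load  rd  (counter 6, T2.r 6)
[6] T0.load  rd  (counter 6, T0.r 6)
[7] T2.cas  hit  (counter 7, T2.r 6)
[8] T0.cas  miss  (counter 7, T0.r 6)
[9] T1.load  rd  (counter 7, T1.r 7)
[10] T2.load  rd  (counter 7, T2.r 7)
[11] T2.cas  hit  (counter 8, T2.r 7)
[12] T1.cas  miss  (counter 8, T1.r 7)
[13] T1.load  rd  (counter 8, T1.r 8)
[14] T2.load  rd  (counter 8, T2.r 8)
[15] T1.cas  hit  (counter 9, T1.r 8)
[16] T2.cas  miss  (counter 9, T2.r 8)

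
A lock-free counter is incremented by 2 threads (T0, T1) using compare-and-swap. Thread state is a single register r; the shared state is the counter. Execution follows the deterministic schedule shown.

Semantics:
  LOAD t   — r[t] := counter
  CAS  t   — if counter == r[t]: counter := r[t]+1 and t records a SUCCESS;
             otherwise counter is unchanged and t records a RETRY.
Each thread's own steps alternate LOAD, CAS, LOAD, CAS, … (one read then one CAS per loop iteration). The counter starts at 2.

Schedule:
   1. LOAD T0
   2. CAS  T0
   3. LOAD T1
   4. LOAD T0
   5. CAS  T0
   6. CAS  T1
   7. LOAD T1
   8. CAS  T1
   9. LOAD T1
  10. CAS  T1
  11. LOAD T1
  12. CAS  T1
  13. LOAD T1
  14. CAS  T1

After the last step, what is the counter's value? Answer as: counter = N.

#1 T0 reads 2
#2 T0 CAS(2→3) writes; counter now 3
#3 T1 reads 3
#4 T0 reads 3
#5 T0 CAS(3→4) writes; counter now 4
#6 T1 CAS(3→4) fails; counter now 4
#7 T1 reads 4
#8 T1 CAS(4→5) writes; counter now 5
#9 T1 reads 5
#10 T1 CAS(5→6) writes; counter now 6
#11 T1 reads 6
#12 T1 CAS(6→7) writes; counter now 7
#13 T1 reads 7
#14 T1 CAS(7→8) writes; counter now 8

counter = 8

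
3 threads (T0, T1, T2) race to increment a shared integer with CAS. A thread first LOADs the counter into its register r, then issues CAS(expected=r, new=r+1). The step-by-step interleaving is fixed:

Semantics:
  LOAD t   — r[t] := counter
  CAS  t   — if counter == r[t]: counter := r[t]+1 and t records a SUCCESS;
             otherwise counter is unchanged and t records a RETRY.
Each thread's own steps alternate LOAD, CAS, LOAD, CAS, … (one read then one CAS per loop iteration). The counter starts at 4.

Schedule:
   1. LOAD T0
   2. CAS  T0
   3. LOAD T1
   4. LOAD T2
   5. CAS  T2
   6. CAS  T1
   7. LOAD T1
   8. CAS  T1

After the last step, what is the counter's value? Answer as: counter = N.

counter = 7

#1 T0 reads 4
#2 T0 CAS(4→5) writes; counter now 5
#3 T1 reads 5
#4 T2 reads 5
#5 T2 CAS(5→6) writes; counter now 6
#6 T1 CAS(5→6) fails; counter now 6
#7 T1 reads 6
#8 T1 CAS(6→7) writes; counter now 7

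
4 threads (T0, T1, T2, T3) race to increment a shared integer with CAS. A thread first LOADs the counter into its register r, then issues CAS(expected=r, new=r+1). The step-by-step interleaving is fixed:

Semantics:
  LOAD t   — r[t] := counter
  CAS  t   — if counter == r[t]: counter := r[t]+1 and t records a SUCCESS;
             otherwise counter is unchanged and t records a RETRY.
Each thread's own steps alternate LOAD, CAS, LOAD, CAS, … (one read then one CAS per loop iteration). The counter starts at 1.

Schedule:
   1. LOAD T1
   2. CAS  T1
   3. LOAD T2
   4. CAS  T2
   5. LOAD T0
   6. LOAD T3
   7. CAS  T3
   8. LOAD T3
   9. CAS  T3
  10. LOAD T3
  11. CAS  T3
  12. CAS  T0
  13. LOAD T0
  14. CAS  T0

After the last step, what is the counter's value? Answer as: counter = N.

1. LOAD T1 → mem=1 r[T1]=1 [LOAD]
2. CAS T1 → mem=2 r[T1]=1 [OK]
3. LOAD T2 → mem=2 r[T2]=2 [LOAD]
4. CAS T2 → mem=3 r[T2]=2 [OK]
5. LOAD T0 → mem=3 r[T0]=3 [LOAD]
6. LOAD T3 → mem=3 r[T3]=3 [LOAD]
7. CAS T3 → mem=4 r[T3]=3 [OK]
8. LOAD T3 → mem=4 r[T3]=4 [LOAD]
9. CAS T3 → mem=5 r[T3]=4 [OK]
10. LOAD T3 → mem=5 r[T3]=5 [LOAD]
11. CAS T3 → mem=6 r[T3]=5 [OK]
12. CAS T0 → mem=6 r[T0]=3 [RETRY]
13. LOAD T0 → mem=6 r[T0]=6 [LOAD]
14. CAS T0 → mem=7 r[T0]=6 [OK]

counter = 7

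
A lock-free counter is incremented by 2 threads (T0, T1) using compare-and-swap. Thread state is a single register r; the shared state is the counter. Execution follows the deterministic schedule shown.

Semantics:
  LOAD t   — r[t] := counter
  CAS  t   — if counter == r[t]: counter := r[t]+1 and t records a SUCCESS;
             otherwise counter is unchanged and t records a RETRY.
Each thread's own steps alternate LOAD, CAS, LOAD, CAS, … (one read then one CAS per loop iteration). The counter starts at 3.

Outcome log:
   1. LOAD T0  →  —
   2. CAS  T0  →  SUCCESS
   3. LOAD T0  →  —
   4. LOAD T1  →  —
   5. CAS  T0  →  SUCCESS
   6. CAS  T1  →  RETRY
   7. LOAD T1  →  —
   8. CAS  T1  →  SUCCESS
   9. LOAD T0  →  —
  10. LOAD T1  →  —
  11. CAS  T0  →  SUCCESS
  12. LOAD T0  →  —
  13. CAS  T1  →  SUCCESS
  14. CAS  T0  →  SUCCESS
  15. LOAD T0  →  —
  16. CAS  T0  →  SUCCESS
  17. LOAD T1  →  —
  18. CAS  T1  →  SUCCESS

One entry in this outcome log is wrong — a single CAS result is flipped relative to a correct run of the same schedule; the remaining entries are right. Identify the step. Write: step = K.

Re-executing:
1. LOAD T0 → mem=3 r[T0]=3 [LOAD]
2. CAS T0 → mem=4 r[T0]=3 [OK]
3. LOAD T0 → mem=4 r[T0]=4 [LOAD]
4. LOAD T1 → mem=4 r[T1]=4 [LOAD]
5. CAS T0 → mem=5 r[T0]=4 [OK]
6. CAS T1 → mem=5 r[T1]=4 [RETRY]
7. LOAD T1 → mem=5 r[T1]=5 [LOAD]
8. CAS T1 → mem=6 r[T1]=5 [OK]
9. LOAD T0 → mem=6 r[T0]=6 [LOAD]
10. LOAD T1 → mem=6 r[T1]=6 [LOAD]
11. CAS T0 → mem=7 r[T0]=6 [OK]
12. LOAD T0 → mem=7 r[T0]=7 [LOAD]
13. CAS T1 → mem=7 r[T1]=6 [RETRY]
14. CAS T0 → mem=8 r[T0]=7 [OK]
15. LOAD T0 → mem=8 r[T0]=8 [LOAD]
16. CAS T0 → mem=9 r[T0]=8 [OK]
17. LOAD T1 → mem=9 r[T1]=9 [LOAD]
18. CAS T1 → mem=10 r[T1]=9 [OK]
Mismatch at 13.

step = 13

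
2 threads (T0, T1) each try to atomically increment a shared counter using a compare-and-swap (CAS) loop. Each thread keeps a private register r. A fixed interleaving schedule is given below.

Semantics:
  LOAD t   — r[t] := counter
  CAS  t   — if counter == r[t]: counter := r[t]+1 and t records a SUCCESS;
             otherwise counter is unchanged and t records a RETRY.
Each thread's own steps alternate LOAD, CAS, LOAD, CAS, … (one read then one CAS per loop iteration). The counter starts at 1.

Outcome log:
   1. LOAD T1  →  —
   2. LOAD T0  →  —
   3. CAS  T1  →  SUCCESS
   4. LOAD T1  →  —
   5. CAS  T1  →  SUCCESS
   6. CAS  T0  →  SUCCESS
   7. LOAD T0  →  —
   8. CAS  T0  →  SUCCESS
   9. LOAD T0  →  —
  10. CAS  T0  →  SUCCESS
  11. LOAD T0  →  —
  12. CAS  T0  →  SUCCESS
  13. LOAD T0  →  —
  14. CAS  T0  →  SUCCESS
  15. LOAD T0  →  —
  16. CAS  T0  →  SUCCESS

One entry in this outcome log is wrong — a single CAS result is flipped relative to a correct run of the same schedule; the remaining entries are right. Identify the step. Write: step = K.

step = 6

Reference trace:
[1] T1.load  rd  (counter 1, T1.r 1)
[2] T0.load  rd  (counter 1, T0.r 1)
[3] T1.cas  hit  (counter 2, T1.r 1)
[4] T1.load  rd  (counter 2, T1.r 2)
[5] T1.cas  hit  (counter 3, T1.r 2)
[6] T0.cas  miss  (counter 3, T0.r 1)
[7] T0.load  rd  (counter 3, T0.r 3)
[8] T0.cas  hit  (counter 4, T0.r 3)
[9] T0.load  rd  (counter 4, T0.r 4)
[10] T0.cas  hit  (counter 5, T0.r 4)
[11] T0.load  rd  (counter 5, T0.r 5)
[12] T0.cas  hit  (counter 6, T0.r 5)
[13] T0.load  rd  (counter 6, T0.r 6)
[14] T0.cas  hit  (counter 7, T0.r 6)
[15] T0.load  rd  (counter 7, T0.r 7)
[16] T0.cas  hit  (counter 8, T0.r 7)
Log disagrees first at step 6.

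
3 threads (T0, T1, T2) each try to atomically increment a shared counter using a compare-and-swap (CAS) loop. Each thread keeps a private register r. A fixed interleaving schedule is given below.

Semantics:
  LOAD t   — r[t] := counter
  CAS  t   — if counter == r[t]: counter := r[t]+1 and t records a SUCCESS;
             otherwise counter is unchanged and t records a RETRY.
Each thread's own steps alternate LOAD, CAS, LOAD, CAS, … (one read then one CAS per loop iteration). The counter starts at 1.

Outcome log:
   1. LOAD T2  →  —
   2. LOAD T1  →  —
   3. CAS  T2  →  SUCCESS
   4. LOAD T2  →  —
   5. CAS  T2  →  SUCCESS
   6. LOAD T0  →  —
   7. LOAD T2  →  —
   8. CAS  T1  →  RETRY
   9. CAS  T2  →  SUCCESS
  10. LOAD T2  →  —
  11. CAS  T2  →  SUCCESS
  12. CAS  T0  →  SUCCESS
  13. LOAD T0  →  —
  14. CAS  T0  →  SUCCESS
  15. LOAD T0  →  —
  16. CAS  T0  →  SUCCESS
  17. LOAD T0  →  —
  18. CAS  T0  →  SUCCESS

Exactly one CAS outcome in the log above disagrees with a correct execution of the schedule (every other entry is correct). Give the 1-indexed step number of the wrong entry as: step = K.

step = 12

Reference trace:
T2 LOAD — after: cnt=1, r=1 — load
T1 LOAD — after: cnt=1, r=1 — load
T2 CAS — after: cnt=2, r=1 — ok
T2 LOAD — after: cnt=2, r=2 — load
T2 CAS — after: cnt=3, r=2 — ok
T0 LOAD — after: cnt=3, r=3 — load
T2 LOAD — after: cnt=3, r=3 — load
T1 CAS — after: cnt=3, r=1 — retry
T2 CAS — after: cnt=4, r=3 — ok
T2 LOAD — after: cnt=4, r=4 — load
T2 CAS — after: cnt=5, r=4 — ok
T0 CAS — after: cnt=5, r=3 — retry
T0 LOAD — after: cnt=5, r=5 — load
T0 CAS — after: cnt=6, r=5 — ok
T0 LOAD — after: cnt=6, r=6 — load
T0 CAS — after: cnt=7, r=6 — ok
T0 LOAD — after: cnt=7, r=7 — load
T0 CAS — after: cnt=8, r=7 — ok
Mismatch at 12.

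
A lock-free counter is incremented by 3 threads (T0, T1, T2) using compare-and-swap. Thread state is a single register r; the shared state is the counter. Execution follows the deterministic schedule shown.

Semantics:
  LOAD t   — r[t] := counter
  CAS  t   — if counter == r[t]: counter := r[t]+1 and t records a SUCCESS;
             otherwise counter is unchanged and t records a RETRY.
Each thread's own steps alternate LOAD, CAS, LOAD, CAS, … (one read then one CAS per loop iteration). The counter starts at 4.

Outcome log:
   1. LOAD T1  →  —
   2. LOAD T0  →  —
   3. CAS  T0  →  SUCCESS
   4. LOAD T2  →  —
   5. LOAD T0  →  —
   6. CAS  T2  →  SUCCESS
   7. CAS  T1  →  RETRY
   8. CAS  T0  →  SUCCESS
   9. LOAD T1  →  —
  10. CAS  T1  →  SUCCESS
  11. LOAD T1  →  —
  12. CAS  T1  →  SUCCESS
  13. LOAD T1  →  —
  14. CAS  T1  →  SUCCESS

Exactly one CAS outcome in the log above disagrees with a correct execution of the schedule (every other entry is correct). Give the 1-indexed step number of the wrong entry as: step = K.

Reference trace:
[1] T1.load  rd  (counter 4, T1.r 4)
[2] T0.load  rd  (counter 4, T0.r 4)
[3] T0.cas  hit  (counter 5, T0.r 4)
[4] T2.load  rd  (counter 5, T2.r 5)
[5] T0.load  rd  (counter 5, T0.r 5)
[6] T2.cas  hit  (counter 6, T2.r 5)
[7] T1.cas  miss  (counter 6, T1.r 4)
[8] T0.cas  miss  (counter 6, T0.r 5)
[9] T1.load  rd  (counter 6, T1.r 6)
[10] T1.cas  hit  (counter 7, T1.r 6)
[11] T1.load  rd  (counter 7, T1.r 7)
[12] T1.cas  hit  (counter 8, T1.r 7)
[13] T1.load  rd  (counter 8, T1.r 8)
[14] T1.cas  hit  (counter 9, T1.r 8)
Flip is step 8.

step = 8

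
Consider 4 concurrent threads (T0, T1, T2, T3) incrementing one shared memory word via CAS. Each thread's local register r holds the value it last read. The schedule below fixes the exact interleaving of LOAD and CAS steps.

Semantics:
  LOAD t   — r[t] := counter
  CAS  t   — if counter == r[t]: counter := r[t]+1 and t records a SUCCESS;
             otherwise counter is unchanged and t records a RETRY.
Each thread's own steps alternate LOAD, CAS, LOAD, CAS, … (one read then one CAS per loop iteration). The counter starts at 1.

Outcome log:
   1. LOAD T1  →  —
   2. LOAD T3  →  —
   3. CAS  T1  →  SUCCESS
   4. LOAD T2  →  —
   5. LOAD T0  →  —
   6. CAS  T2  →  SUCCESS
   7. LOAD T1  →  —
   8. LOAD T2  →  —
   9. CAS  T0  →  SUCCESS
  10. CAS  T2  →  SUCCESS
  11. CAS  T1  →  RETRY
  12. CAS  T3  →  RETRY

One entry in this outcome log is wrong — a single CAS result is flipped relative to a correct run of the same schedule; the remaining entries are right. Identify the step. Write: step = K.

Re-executing:
[1] T1.load  rd  (counter 1, T1.r 1)
[2] T3.load  rd  (counter 1, T3.r 1)
[3] T1.cas  hit  (counter 2, T1.r 1)
[4] T2.load  rd  (counter 2, T2.r 2)
[5] T0.load  rd  (counter 2, T0.r 2)
[6] T2.cas  hit  (counter 3, T2.r 2)
[7] T1.load  rd  (counter 3, T1.r 3)
[8] T2.load  rd  (counter 3, T2.r 3)
[9] T0.cas  miss  (counter 3, T0.r 2)
[10] T2.cas  hit  (counter 4, T2.r 3)
[11] T1.cas  miss  (counter 4, T1.r 3)
[12] T3.cas  miss  (counter 4, T3.r 1)
Mismatch at 9.

step = 9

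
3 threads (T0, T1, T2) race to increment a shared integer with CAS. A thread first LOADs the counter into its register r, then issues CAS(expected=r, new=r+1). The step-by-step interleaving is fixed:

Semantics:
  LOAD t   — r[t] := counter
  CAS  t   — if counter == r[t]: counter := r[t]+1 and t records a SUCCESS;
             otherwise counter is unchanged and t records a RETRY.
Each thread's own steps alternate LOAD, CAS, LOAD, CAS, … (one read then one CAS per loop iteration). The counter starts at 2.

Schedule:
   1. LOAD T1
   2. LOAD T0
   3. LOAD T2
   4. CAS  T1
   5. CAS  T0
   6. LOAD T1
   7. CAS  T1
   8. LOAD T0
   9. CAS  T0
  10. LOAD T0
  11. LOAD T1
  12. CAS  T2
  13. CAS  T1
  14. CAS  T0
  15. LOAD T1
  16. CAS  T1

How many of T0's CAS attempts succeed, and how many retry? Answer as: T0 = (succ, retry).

T0 = (1, 2)

step 1: T1 LOAD ⇒ load; ctr=2 reg=2
step 2: T0 LOAD ⇒ load; ctr=2 reg=2
step 3: T2 LOAD ⇒ load; ctr=2 reg=2
step 4: T1 CAS ⇒ ok; ctr=3 reg=2
step 5: T0 CAS ⇒ retry; ctr=3 reg=2
step 6: T1 LOAD ⇒ load; ctr=3 reg=3
step 7: T1 CAS ⇒ ok; ctr=4 reg=3
step 8: T0 LOAD ⇒ load; ctr=4 reg=4
step 9: T0 CAS ⇒ ok; ctr=5 reg=4
step 10: T0 LOAD ⇒ load; ctr=5 reg=5
step 11: T1 LOAD ⇒ load; ctr=5 reg=5
step 12: T2 CAS ⇒ retry; ctr=5 reg=2
step 13: T1 CAS ⇒ ok; ctr=6 reg=5
step 14: T0 CAS ⇒ retry; ctr=6 reg=5
step 15: T1 LOAD ⇒ load; ctr=6 reg=6
step 16: T1 CAS ⇒ ok; ctr=7 reg=6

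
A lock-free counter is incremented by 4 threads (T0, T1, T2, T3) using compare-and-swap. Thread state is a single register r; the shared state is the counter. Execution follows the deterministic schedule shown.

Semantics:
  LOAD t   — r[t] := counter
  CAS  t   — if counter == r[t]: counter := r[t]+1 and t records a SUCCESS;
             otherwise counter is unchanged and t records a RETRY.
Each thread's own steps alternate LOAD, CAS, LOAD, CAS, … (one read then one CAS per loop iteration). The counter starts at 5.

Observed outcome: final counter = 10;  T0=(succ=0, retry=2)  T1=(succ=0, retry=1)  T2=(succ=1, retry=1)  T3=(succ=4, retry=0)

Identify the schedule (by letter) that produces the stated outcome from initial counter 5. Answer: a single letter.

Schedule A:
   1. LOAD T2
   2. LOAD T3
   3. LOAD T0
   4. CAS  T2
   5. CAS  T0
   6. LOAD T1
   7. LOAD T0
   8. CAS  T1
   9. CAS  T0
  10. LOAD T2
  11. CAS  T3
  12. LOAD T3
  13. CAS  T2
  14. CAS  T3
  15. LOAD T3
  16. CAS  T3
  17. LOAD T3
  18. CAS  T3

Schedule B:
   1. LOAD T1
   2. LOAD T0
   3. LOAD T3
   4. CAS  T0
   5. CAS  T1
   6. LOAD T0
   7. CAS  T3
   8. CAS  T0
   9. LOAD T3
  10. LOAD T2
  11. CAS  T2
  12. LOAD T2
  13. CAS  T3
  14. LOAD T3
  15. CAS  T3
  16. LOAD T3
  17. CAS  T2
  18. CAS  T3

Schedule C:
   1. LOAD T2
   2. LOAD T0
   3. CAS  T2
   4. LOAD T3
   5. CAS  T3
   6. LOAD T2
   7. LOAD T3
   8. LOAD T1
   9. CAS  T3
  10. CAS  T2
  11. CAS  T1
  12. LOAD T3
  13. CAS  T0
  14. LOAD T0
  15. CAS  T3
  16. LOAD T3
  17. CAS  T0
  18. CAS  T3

C

Run C:
T2 LOAD — after: cnt=5, r=5 — load
T0 LOAD — after: cnt=5, r=5 — load
T2 CAS — after: cnt=6, r=5 — ok
T3 LOAD — after: cnt=6, r=6 — load
T3 CAS — after: cnt=7, r=6 — ok
T2 LOAD — after: cnt=7, r=7 — load
T3 LOAD — after: cnt=7, r=7 — load
T1 LOAD — after: cnt=7, r=7 — load
T3 CAS — after: cnt=8, r=7 — ok
T2 CAS — after: cnt=8, r=7 — retry
T1 CAS — after: cnt=8, r=7 — retry
T3 LOAD — after: cnt=8, r=8 — load
T0 CAS — after: cnt=8, r=5 — retry
T0 LOAD — after: cnt=8, r=8 — load
T3 CAS — after: cnt=9, r=8 — ok
T3 LOAD — after: cnt=9, r=9 — load
T0 CAS — after: cnt=9, r=8 — retry
T3 CAS — after: cnt=10, r=9 — ok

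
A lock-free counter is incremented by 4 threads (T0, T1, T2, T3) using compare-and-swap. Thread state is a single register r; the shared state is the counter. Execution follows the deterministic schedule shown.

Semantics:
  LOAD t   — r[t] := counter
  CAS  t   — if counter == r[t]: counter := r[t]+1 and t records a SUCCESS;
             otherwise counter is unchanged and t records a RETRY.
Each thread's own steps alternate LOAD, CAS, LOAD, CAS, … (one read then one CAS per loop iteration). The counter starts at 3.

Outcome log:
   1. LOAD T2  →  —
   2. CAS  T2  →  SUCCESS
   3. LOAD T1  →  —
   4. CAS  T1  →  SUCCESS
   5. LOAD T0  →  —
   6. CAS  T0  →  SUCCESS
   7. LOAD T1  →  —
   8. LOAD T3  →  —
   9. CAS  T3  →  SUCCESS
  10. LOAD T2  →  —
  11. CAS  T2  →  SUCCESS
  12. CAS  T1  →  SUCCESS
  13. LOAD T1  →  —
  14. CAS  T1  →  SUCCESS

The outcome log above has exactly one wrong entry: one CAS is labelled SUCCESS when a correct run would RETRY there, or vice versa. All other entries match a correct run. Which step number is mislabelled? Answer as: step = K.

step = 12

Correct run:
[1] T2.load  rd  (counter 3, T2.r 3)
[2] T2.cas  hit  (counter 4, T2.r 3)
[3] T1.load  rd  (counter 4, T1.r 4)
[4] T1.cas  hit  (counter 5, T1.r 4)
[5] T0.load  rd  (counter 5, T0.r 5)
[6] T0.cas  hit  (counter 6, T0.r 5)
[7] T1.load  rd  (counter 6, T1.r 6)
[8] T3.load  rd  (counter 6, T3.r 6)
[9] T3.cas  hit  (counter 7, T3.r 6)
[10] T2.load  rd  (counter 7, T2.r 7)
[11] T2.cas  hit  (counter 8, T2.r 7)
[12] T1.cas  miss  (counter 8, T1.r 6)
[13] T1.load  rd  (counter 8, T1.r 8)
[14] T1.cas  hit  (counter 9, T1.r 8)
Log disagrees first at step 12.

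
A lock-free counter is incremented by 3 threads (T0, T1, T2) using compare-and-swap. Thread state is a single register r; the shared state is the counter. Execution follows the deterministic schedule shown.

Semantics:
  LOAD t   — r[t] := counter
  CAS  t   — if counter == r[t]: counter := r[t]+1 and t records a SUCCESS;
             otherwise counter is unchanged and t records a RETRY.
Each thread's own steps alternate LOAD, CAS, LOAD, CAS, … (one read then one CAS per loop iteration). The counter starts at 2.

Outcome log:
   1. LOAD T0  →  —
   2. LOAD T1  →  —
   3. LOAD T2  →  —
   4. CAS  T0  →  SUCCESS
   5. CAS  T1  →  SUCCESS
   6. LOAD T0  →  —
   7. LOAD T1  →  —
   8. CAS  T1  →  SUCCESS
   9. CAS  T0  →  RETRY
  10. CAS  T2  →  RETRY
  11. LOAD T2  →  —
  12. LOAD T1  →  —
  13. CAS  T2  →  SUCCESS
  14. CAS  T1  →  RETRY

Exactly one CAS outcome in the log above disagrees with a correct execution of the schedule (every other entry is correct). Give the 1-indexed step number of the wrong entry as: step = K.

step = 5

Correct run:
step 1: T0 LOAD ⇒ load; ctr=2 reg=2
step 2: T1 LOAD ⇒ load; ctr=2 reg=2
step 3: T2 LOAD ⇒ load; ctr=2 reg=2
step 4: T0 CAS ⇒ ok; ctr=3 reg=2
step 5: T1 CAS ⇒ retry; ctr=3 reg=2
step 6: T0 LOAD ⇒ load; ctr=3 reg=3
step 7: T1 LOAD ⇒ load; ctr=3 reg=3
step 8: T1 CAS ⇒ ok; ctr=4 reg=3
step 9: T0 CAS ⇒ retry; ctr=4 reg=3
step 10: T2 CAS ⇒ retry; ctr=4 reg=2
step 11: T2 LOAD ⇒ load; ctr=4 reg=4
step 12: T1 LOAD ⇒ load; ctr=4 reg=4
step 13: T2 CAS ⇒ ok; ctr=5 reg=4
step 14: T1 CAS ⇒ retry; ctr=5 reg=4
Log disagrees first at step 5.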